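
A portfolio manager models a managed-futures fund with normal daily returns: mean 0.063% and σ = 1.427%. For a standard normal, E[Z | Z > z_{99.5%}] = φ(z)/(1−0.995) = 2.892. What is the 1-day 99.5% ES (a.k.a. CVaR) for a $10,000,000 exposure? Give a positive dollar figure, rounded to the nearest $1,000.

$406,000

ES = −(0.063%) + 1.427% × 2.892 = 4.064%.
On $10,000,000: 0.04064 × $10,000,000 = $406,400.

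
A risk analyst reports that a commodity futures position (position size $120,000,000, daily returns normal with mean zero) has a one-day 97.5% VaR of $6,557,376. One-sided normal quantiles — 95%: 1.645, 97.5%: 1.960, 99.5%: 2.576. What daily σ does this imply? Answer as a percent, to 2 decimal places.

VaR as a fraction: $6,557,376 / $120,000,000 = 5.464%.
σ = VaR / z = 5.464% / 1.960 = 2.788%.

2.79%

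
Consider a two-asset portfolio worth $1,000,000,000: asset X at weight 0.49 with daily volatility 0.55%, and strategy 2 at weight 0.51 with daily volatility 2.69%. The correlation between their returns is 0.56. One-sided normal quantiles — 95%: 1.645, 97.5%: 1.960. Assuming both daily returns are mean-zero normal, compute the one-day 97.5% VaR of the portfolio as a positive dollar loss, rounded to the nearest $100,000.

$30,200,000

σ_p² = 0.49²·0.55² + 0.51²·2.69² + 2·0.56·0.49·0.51·0.55·2.69 = 2.3688 (%²).
σ_p = √2.3688 = 1.539%.
VaR = 1.960 × 1.539% = 3.016%; on $1,000,000,000 that is $30,160,000.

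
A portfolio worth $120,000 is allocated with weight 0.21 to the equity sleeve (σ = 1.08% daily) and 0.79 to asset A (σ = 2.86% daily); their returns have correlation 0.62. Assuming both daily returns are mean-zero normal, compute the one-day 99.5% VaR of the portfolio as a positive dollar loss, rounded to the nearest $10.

$7,440

σ_p² = 0.21²·1.08² + 0.79²·2.86² + 2·0.62·0.21·0.79·1.08·2.86 = 5.7917 (%²).
σ_p = √5.7917 = 2.407%.
At 99.5%, z = 2.576.
VaR = 2.576 × 2.407% = 6.200%; on $120,000 that is $7,440.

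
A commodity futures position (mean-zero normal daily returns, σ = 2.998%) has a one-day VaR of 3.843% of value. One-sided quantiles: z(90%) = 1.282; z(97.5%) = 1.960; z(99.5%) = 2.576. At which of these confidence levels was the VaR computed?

90%

Implied z = VaR/σ = 3.843 / 2.998 = 1.282.
This matches z(90%) = 1.282.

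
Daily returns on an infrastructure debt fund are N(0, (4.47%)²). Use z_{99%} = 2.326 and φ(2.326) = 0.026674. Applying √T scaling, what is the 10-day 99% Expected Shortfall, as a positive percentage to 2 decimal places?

σ_{10d} = 4.47% × √10 = 14.135%.
ES multiplier = φ(z)/(1−α) = 0.026674/0.01 = 2.667.
ES = 14.135% × 2.667 = 37.698%.

37.70%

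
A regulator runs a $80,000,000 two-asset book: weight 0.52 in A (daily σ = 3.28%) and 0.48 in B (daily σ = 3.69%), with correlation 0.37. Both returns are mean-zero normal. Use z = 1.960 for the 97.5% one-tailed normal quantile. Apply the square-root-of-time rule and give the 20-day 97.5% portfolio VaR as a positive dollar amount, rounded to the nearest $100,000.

$20,200,000

σ_p = √(0.52²·3.28² + 0.48²·3.69² + 2·0.37·0.52·0.48·3.28·3.69) = 2.878%.
σ_{20d} = 2.878% × √20 = 12.871%.
VaR = 1.960 × 12.871% = 25.227%; on $80,000,000 that is $20,181,600.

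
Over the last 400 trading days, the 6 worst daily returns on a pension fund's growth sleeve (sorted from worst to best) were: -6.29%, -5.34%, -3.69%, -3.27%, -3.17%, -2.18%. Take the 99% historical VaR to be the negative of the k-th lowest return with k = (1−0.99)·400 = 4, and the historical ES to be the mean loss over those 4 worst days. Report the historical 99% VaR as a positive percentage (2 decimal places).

3.27%

k = 4; the 4th lowest return is -3.27%, so VaR = 3.27%.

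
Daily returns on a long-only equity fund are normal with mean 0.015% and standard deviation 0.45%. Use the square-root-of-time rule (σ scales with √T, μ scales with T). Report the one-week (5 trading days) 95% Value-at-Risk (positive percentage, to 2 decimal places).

At 95%, z = 1.645.
σ_{5d} = 0.45% × √5 = 1.006%; μ_{5d} = 5 × 0.015% = 0.075%.
VaR = −(0.075%) + 1.645 × 1.006% = 1.580%.

1.58%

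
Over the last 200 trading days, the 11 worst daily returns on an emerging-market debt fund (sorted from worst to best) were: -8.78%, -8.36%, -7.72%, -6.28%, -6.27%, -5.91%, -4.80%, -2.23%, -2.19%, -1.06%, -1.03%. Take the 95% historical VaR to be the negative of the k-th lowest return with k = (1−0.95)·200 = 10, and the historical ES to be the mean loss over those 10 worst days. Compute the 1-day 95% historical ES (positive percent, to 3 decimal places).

5.360%

The 10 worst returns sum to -53.60%.
ES = −(-53.60%) / 10 = 5.36% ≈ 5.360%.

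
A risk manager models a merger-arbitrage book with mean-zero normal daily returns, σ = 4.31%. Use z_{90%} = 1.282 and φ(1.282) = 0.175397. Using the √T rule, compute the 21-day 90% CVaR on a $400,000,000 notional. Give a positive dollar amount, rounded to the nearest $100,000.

$138,600,000

σ_{21d} = 4.31% × √21 = 19.751%.
ES multiplier = φ(z)/(1−α) = 0.175397/0.1 = 1.754.
ES = 19.751% × 1.754 = 34.643%; on $400,000,000: $138,572,000.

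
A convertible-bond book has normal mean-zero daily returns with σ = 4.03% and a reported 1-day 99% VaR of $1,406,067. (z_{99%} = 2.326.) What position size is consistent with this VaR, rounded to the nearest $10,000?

VaR as a fraction of value: z·σ = 2.326 × 4.03% = 9.37378%.
Position = $1,406,067 / 0.0937378 = $15,000,000.

$15,000,000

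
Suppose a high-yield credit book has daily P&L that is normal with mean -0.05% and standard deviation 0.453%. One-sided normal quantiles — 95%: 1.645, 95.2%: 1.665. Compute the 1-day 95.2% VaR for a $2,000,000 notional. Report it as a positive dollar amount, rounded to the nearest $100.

VaR = −μ + z·σ = −(-0.05%) + 1.665 × 0.453% = 0.804%.
On $2,000,000: 0.00804 × $2,000,000 = $16,080.

$16,100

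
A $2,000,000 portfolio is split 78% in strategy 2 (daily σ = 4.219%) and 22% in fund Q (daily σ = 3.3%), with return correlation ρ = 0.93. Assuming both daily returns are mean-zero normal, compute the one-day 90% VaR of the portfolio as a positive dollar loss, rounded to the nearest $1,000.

$102,000

σ_p² = 0.78²·4.219² + 0.22²·3.3² + 2·0.93·0.78·0.22·4.219·3.3 = 15.8004 (%²).
σ_p = √15.8004 = 3.975%.
At 90%, z = 1.282.
VaR = 1.282 × 3.975% = 5.096%; on $2,000,000 that is $101,920.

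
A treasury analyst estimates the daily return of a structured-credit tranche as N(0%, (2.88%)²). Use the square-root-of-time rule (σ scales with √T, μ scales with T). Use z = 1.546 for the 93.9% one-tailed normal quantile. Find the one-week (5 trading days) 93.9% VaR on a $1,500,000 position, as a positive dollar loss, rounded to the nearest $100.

σ_{5d} = 2.88% × √5 = 6.440%.
VaR = 1.546 × 6.440% = 9.956%.
On $1,500,000: 0.09956 × $1,500,000 = $149,340.

$149,300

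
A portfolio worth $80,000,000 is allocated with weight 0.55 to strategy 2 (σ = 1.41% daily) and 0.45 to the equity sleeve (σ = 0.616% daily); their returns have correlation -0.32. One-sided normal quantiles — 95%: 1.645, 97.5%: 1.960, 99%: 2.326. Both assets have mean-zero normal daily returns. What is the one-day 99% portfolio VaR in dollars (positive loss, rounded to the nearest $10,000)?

$1,370,000

σ_p² = 0.55²·1.41² + 0.45²·0.616² + 2·-0.32·0.55·0.45·1.41·0.616 = 0.5407 (%²).
σ_p = √0.5407 = 0.735%.
VaR = 2.326 × 0.735% = 1.710%; on $80,000,000 that is $1,368,000.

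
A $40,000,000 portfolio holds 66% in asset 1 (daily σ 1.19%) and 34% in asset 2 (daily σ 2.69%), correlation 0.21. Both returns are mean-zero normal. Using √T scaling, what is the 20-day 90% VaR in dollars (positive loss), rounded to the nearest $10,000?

σ_p = √(0.66²·1.19² + 0.34²·2.69² + 2·0.21·0.66·0.34·1.19·2.69) = 1.325%.
σ_{20d} = 1.325% × √20 = 5.926%.
z(90%) = 1.282.
VaR = 1.282 × 5.926% = 7.597%; on $40,000,000 that is $3,038,800.

$3,040,000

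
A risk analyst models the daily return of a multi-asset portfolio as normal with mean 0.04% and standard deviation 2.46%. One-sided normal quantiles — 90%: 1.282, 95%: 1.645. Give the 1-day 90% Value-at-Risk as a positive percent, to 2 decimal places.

VaR = −μ + z·σ = −(0.04%) + 1.282 × 2.46% = 3.114%.

3.11%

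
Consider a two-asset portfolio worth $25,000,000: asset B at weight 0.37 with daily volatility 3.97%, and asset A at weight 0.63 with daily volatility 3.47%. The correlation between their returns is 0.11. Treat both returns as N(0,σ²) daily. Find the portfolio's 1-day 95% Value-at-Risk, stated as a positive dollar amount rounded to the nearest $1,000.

σ_p² = 0.37²·3.97² + 0.63²·3.47² + 2·0.11·0.37·0.63·3.97·3.47 = 7.6432 (%²).
σ_p = √7.6432 = 2.765%.
At 95%, z = 1.645.
VaR = 1.645 × 2.765% = 4.548%; on $25,000,000 that is $1,137,000.

$1,137,000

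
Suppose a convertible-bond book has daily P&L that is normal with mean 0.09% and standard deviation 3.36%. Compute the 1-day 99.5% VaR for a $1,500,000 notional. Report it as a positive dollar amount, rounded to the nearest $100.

At 99.5% one-sided, z = 2.576.
VaR = −μ + z·σ = −(0.09%) + 2.576 × 3.36% = 8.565%.
On $1,500,000: 0.08565 × $1,500,000 = $128,475.

$128,500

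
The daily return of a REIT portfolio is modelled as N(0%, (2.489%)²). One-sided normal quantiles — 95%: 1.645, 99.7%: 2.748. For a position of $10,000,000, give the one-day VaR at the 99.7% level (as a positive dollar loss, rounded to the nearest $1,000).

VaR = z·σ = 2.748 × 2.489% = 6.840%.
On $10,000,000: 0.06840 × $10,000,000 = $684,000.

$684,000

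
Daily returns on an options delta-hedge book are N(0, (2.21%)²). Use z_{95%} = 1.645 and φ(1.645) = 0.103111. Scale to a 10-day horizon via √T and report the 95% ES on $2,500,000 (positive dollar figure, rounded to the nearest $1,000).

$360,000

σ_{10d} = 2.21% × √10 = 6.989%.
ES multiplier = φ(z)/(1−α) = 0.103111/0.05 = 2.062.
ES = 6.989% × 2.062 = 14.411%; on $2,500,000: $360,275.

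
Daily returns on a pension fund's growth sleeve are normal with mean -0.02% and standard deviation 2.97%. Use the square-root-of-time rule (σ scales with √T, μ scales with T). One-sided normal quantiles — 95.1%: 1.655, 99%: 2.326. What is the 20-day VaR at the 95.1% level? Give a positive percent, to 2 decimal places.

22.38%

σ_{20d} = 2.97% × √20 = 13.282%; μ_{20d} = 20 × -0.02% = -0.400%.
VaR = −(-0.400%) + 1.655 × 13.282% = 22.382%.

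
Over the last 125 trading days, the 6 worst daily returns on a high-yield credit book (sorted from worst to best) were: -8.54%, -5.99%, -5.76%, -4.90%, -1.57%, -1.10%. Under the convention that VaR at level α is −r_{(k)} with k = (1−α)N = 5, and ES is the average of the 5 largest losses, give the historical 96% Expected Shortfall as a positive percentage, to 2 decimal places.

The 5 worst returns sum to -26.76%.
ES = −(-26.76%) / 5 = 5.352% ≈ 5.35%.

5.35%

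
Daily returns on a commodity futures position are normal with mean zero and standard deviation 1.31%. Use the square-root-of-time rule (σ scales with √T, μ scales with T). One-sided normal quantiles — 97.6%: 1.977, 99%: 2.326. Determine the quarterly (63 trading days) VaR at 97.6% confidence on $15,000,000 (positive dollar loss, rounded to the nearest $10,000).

$3,080,000

σ_{63d} = 1.31% × √63 = 10.398%.
VaR = 1.977 × 10.398% = 20.557%.
On $15,000,000: 0.20557 × $15,000,000 = $3,083,550.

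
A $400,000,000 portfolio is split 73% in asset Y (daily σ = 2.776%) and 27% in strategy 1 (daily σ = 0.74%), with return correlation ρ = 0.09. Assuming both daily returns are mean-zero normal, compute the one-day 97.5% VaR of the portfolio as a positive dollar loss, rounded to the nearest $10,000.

$16,100,000

σ_p² = 0.73²·2.776² + 0.27²·0.74² + 2·0.09·0.73·0.27·2.776·0.74 = 4.2194 (%²).
σ_p = √4.2194 = 2.054%.
At 97.5%, z = 1.960.
VaR = 1.960 × 2.054% = 4.026%; on $400,000,000 that is $16,104,000.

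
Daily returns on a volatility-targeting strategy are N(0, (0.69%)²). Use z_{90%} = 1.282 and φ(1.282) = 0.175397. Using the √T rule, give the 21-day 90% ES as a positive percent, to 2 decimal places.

5.55%

σ_{21d} = 0.69% × √21 = 3.162%.
ES multiplier = φ(z)/(1−α) = 0.175397/0.1 = 1.754.
ES = 3.162% × 1.754 = 5.546%.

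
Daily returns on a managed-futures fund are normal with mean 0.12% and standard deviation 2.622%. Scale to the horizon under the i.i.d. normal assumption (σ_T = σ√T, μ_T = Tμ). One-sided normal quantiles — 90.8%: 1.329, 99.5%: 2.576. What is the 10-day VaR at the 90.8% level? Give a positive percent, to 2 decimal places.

9.82%

σ_{10d} = 2.622% × √10 = 8.291%; μ_{10d} = 10 × 0.12% = 1.200%.
VaR = −(1.200%) + 1.329 × 8.291% = 9.819%.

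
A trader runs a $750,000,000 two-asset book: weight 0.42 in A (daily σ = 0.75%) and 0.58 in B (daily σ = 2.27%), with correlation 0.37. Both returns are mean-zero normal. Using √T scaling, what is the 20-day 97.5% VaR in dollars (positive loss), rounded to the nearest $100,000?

σ_p = √(0.42²·0.75² + 0.58²·2.27² + 2·0.37·0.42·0.58·0.75·2.27) = 1.463%.
σ_{20d} = 1.463% × √20 = 6.543%.
z(97.5%) = 1.960.
VaR = 1.960 × 6.543% = 12.824%; on $750,000,000 that is $96,180,000.

$96,200,000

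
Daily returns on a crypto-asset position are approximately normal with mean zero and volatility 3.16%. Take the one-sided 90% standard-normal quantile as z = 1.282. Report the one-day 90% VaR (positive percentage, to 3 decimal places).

4.051%

VaR = z·σ = 1.282 × 3.16% = 4.051%.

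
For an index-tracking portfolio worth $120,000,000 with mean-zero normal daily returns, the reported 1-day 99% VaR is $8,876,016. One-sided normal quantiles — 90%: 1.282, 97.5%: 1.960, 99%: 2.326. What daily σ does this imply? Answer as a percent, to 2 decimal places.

3.18%

VaR as a fraction: $8,876,016 / $120,000,000 = 7.397%.
σ = VaR / z = 7.397% / 2.326 = 3.180%.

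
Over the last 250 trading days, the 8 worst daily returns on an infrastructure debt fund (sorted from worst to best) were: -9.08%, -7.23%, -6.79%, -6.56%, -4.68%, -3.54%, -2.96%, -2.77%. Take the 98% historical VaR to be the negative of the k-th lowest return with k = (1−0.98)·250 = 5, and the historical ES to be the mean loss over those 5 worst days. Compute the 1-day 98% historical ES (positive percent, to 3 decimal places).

6.868%

The 5 worst returns sum to -34.34%.
ES = −(-34.34%) / 5 = 6.868%.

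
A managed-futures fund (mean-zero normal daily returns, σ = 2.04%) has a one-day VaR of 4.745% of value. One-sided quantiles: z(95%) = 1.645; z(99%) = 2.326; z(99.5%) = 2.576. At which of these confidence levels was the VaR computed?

99%

Implied z = VaR/σ = 4.745 / 2.04 = 2.326.
This matches z(99%) = 2.326.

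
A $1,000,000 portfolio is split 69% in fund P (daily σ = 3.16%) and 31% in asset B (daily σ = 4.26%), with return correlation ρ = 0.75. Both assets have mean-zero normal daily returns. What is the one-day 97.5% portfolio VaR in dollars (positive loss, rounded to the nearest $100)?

σ_p² = 0.69²·3.16² + 0.31²·4.26² + 2·0.75·0.69·0.31·3.16·4.26 = 10.8173 (%²).
σ_p = √10.8173 = 3.289%.
At 97.5%, z = 1.960.
VaR = 1.960 × 3.289% = 6.446%; on $1,000,000 that is $64,460.

$64,500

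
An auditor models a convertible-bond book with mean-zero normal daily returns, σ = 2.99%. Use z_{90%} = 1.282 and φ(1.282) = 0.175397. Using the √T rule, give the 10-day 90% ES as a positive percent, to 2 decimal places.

16.58%

σ_{10d} = 2.99% × √10 = 9.455%.
ES multiplier = φ(z)/(1−α) = 0.175397/0.1 = 1.754.
ES = 9.455% × 1.754 = 16.584%.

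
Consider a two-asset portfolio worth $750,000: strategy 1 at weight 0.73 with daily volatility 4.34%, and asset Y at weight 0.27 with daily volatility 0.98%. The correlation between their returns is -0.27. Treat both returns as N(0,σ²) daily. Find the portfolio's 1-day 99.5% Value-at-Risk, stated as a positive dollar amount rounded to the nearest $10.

$60,030

σ_p² = 0.73²·4.34² + 0.27²·0.98² + 2·-0.27·0.73·0.27·4.34·0.98 = 9.6548 (%²).
σ_p = √9.6548 = 3.107%.
At 99.5%, z = 2.576.
VaR = 2.576 × 3.107% = 8.004%; on $750,000 that is $60,030.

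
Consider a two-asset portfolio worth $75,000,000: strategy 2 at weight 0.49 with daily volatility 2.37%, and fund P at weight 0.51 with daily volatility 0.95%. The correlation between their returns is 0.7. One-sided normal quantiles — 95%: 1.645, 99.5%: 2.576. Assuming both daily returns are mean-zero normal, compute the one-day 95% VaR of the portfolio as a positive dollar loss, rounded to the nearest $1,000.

σ_p² = 0.49²·2.37² + 0.51²·0.95² + 2·0.7·0.49·0.51·2.37·0.95 = 2.3711 (%²).
σ_p = √2.3711 = 1.540%.
VaR = 1.645 × 1.540% = 2.533%; on $75,000,000 that is $1,899,750.

$1,900,000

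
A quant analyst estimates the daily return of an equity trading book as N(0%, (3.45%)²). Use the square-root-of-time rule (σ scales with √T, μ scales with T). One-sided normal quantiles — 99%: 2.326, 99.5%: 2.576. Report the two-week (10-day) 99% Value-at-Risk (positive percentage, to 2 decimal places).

σ_{10d} = 3.45% × √10 = 10.910%.
VaR = 2.326 × 10.910% = 25.377%.

25.38%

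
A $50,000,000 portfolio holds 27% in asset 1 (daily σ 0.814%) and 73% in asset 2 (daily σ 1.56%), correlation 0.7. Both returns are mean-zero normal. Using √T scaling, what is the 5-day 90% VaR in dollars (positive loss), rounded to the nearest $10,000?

σ_p = √(0.27²·0.814² + 0.73²·1.56² + 2·0.7·0.27·0.73·0.814·1.56) = 1.302%.
σ_{5d} = 1.302% × √5 = 2.911%.
z(90%) = 1.282.
VaR = 1.282 × 2.911% = 3.732%; on $50,000,000 that is $1,866,000.

$1,870,000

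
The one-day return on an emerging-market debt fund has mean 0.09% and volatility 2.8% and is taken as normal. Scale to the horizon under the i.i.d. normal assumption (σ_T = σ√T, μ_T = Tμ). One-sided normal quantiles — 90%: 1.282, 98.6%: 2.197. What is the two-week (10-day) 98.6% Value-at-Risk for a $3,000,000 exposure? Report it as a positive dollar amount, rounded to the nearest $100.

$556,600

σ_{10d} = 2.8% × √10 = 8.854%; μ_{10d} = 10 × 0.09% = 0.900%.
VaR = −(0.900%) + 2.197 × 8.854% = 18.552%.
On $3,000,000: 0.18552 × $3,000,000 = $556,560.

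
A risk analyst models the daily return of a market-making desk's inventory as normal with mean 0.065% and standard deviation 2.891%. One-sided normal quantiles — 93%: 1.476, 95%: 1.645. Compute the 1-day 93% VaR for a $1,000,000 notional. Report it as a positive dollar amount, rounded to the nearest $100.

VaR = −μ + z·σ = −(0.065%) + 1.476 × 2.891% = 4.202%.
On $1,000,000: 0.04202 × $1,000,000 = $42,020.

$42,000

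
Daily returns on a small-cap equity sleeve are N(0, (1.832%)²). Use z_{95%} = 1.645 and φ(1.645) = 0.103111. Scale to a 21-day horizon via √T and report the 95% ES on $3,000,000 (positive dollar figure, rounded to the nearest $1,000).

σ_{21d} = 1.832% × √21 = 8.395%.
ES multiplier = φ(z)/(1−α) = 0.103111/0.05 = 2.062.
ES = 8.395% × 2.062 = 17.310%; on $3,000,000: $519,300.

$519,000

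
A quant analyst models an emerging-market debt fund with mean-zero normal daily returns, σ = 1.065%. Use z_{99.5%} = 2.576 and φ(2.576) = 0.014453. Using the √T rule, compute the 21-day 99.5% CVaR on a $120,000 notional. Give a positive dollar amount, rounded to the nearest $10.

$16,930

σ_{21d} = 1.065% × √21 = 4.880%.
ES multiplier = φ(z)/(1−α) = 0.014453/0.005 = 2.891.
ES = 4.880% × 2.891 = 14.108%; on $120,000: $16,930.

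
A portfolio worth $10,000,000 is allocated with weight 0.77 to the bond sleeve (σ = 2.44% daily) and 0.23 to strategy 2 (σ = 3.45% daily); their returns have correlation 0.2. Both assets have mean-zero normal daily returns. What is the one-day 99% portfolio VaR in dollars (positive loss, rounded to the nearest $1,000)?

σ_p² = 0.77²·2.44² + 0.23²·3.45² + 2·0.2·0.77·0.23·2.44·3.45 = 4.7559 (%²).
σ_p = √4.7559 = 2.181%.
At 99%, z = 2.326.
VaR = 2.326 × 2.181% = 5.073%; on $10,000,000 that is $507,300.

$507,000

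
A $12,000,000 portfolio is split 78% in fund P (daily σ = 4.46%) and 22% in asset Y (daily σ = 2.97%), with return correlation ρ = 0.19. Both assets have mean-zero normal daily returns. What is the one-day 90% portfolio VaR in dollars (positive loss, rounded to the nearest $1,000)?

$563,000

σ_p² = 0.78²·4.46² + 0.22²·2.97² + 2·0.19·0.78·0.22·4.46·2.97 = 13.3927 (%²).
σ_p = √13.3927 = 3.660%.
At 90%, z = 1.282.
VaR = 1.282 × 3.660% = 4.692%; on $12,000,000 that is $563,040.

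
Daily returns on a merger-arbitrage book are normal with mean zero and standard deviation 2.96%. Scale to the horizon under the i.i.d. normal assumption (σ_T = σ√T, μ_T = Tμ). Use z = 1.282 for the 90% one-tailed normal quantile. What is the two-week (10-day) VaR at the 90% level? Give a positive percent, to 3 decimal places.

12.000%

σ_{10d} = 2.96% × √10 = 9.360%.
VaR = 1.282 × 9.360% = 12.000%.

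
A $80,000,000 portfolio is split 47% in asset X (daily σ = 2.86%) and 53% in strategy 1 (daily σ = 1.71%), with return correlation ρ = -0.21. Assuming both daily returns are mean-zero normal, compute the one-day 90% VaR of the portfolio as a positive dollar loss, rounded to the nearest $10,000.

σ_p² = 0.47²·2.86² + 0.53²·1.71² + 2·-0.21·0.47·0.53·2.86·1.71 = 2.1166 (%²).
σ_p = √2.1166 = 1.455%.
At 90%, z = 1.282.
VaR = 1.282 × 1.455% = 1.865%; on $80,000,000 that is $1,492,000.

$1,490,000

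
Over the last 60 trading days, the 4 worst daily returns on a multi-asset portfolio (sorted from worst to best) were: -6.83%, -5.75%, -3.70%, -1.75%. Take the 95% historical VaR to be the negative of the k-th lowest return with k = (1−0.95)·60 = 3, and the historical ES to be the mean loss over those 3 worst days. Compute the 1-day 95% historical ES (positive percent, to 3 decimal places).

5.427%

The 3 worst returns sum to -16.28%.
ES = −(-16.28%) / 3 = 5.4266…% ≈ 5.427%.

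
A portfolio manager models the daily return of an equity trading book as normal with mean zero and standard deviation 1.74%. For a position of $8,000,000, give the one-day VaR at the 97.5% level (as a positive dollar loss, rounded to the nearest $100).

At 97.5% one-sided, z = 1.960.
VaR = z·σ = 1.960 × 1.74% = 3.410%.
On $8,000,000: 0.03410 × $8,000,000 = $272,800.

$272,800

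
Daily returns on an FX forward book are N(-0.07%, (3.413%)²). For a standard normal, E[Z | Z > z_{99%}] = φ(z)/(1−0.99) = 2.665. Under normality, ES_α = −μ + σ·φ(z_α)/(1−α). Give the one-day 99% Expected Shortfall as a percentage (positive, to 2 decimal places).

ES = −(-0.07%) + 3.413% × 2.665 = 9.166%.

9.17%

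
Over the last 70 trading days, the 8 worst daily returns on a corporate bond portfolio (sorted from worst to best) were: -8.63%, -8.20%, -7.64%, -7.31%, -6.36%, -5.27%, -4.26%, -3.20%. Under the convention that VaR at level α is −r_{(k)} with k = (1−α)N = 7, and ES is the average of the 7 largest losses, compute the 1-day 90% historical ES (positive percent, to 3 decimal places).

6.810%

The 7 worst returns sum to -47.67%.
ES = −(-47.67%) / 7 = 6.81% ≈ 6.810%.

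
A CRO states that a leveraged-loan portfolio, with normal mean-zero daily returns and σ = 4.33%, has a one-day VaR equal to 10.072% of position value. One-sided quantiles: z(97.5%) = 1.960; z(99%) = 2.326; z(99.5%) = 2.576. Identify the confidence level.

99%

Implied z = VaR/σ = 10.072 / 4.33 = 2.326.
This matches z(99%) = 2.326.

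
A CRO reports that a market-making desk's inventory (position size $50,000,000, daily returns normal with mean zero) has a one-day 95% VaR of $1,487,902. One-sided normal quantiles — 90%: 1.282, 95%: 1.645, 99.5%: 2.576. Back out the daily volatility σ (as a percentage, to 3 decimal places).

1.809%

VaR as a fraction: $1,487,902 / $50,000,000 = 2.976%.
σ = VaR / z = 2.976% / 1.645 = 1.809%.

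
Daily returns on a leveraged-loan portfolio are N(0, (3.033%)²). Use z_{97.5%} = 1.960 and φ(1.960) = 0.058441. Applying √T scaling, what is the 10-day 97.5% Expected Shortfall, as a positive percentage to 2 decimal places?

22.42%

σ_{10d} = 3.033% × √10 = 9.591%.
ES multiplier = φ(z)/(1−α) = 0.058441/0.025 = 2.338.
ES = 9.591% × 2.338 = 22.424%.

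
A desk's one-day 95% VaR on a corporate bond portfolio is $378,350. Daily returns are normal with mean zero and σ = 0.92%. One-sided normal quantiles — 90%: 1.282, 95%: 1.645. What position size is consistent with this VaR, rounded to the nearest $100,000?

VaR as a fraction of value: z·σ = 1.645 × 0.92% = 1.5134%.
Position = $378,350 / 0.015134 = $25,000,000.

$25,000,000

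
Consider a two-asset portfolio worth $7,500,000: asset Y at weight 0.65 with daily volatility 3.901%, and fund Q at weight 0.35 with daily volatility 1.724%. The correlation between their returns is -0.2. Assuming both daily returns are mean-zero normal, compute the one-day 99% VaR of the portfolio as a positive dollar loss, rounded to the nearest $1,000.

$434,000

σ_p² = 0.65²·3.901² + 0.35²·1.724² + 2·-0.2·0.65·0.35·3.901·1.724 = 6.1816 (%²).
σ_p = √6.1816 = 2.486%.
At 99%, z = 2.326.
VaR = 2.326 × 2.486% = 5.782%; on $7,500,000 that is $433,650.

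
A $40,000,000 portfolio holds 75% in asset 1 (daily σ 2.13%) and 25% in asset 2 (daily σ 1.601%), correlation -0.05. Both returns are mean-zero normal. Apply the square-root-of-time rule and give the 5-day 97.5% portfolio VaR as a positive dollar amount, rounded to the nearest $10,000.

$2,850,000

σ_p = √(0.75²·2.13² + 0.25²·1.601² + 2·-0.05·0.75·0.25·2.13·1.601) = 1.627%.
σ_{5d} = 1.627% × √5 = 3.638%.
z(97.5%) = 1.960.
VaR = 1.960 × 3.638% = 7.130%; on $40,000,000 that is $2,852,000.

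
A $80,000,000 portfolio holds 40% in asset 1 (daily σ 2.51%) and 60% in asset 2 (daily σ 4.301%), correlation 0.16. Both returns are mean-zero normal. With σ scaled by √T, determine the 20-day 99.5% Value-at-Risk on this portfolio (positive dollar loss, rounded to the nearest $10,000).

σ_p = √(0.4²·2.51² + 0.6²·4.301² + 2·0.16·0.4·0.6·2.51·4.301) = 2.915%.
σ_{20d} = 2.915% × √20 = 13.036%.
z(99.5%) = 2.576.
VaR = 2.576 × 13.036% = 33.581%; on $80,000,000 that is $26,864,800.

$26,860,000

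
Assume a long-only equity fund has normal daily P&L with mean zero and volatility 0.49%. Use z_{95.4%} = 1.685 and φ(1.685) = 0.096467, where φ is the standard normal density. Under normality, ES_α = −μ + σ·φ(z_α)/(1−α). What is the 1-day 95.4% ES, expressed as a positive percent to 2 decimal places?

1.03%

Tail multiplier: φ(z)/(1−α) = 0.096467 / 0.046 = 2.097.
ES = 0.49% × 2.097 = 1.028%.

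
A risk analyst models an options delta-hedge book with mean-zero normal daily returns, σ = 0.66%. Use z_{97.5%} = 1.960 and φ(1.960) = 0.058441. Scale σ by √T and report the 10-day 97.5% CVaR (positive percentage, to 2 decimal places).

σ_{10d} = 0.66% × √10 = 2.087%.
ES multiplier = φ(z)/(1−α) = 0.058441/0.025 = 2.338.
ES = 2.087% × 2.338 = 4.879%.

4.88%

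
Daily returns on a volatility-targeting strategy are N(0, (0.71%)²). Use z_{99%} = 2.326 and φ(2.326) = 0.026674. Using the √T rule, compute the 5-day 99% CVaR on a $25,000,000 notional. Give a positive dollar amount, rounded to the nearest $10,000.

$1,060,000

σ_{5d} = 0.71% × √5 = 1.588%.
ES multiplier = φ(z)/(1−α) = 0.026674/0.01 = 2.667.
ES = 1.588% × 2.667 = 4.235%; on $25,000,000: $1,058,750.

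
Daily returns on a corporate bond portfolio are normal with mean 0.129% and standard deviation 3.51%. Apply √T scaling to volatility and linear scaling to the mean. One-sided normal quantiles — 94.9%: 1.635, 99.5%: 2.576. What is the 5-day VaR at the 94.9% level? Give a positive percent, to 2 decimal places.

σ_{5d} = 3.51% × √5 = 7.849%; μ_{5d} = 5 × 0.129% = 0.645%.
VaR = −(0.645%) + 1.635 × 7.849% = 12.188%.

12.19%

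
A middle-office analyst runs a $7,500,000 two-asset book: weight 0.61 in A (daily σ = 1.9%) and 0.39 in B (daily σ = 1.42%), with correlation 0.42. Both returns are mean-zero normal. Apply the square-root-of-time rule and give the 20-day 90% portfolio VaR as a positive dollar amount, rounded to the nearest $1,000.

σ_p = √(0.61²·1.9² + 0.39²·1.42² + 2·0.42·0.61·0.39·1.9·1.42) = 1.480%.
σ_{20d} = 1.480% × √20 = 6.619%.
z(90%) = 1.282.
VaR = 1.282 × 6.619% = 8.486%; on $7,500,000 that is $636,450.

$636,000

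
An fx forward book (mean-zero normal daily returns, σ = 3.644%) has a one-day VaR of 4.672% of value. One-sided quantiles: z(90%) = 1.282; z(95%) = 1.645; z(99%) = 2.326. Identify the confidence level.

90%

Implied z = VaR/σ = 4.672 / 3.644 = 1.282.
This matches z(90%) = 1.282.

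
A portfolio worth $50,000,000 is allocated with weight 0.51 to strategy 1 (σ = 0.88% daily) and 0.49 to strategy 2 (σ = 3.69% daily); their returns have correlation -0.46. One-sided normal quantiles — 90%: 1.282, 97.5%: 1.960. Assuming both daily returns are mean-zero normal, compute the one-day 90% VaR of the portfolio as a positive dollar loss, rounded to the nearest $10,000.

σ_p² = 0.51²·0.88² + 0.49²·3.69² + 2·-0.46·0.51·0.49·0.88·3.69 = 2.7241 (%²).
σ_p = √2.7241 = 1.650%.
VaR = 1.282 × 1.650% = 2.115%; on $50,000,000 that is $1,057,500.

$1,060,000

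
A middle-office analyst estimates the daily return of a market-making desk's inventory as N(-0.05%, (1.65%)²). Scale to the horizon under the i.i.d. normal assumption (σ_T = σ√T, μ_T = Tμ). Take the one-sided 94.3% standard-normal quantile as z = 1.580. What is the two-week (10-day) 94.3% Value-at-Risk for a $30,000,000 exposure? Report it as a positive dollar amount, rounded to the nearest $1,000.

$2,623,000

σ_{10d} = 1.65% × √10 = 5.218%; μ_{10d} = 10 × -0.05% = -0.500%.
VaR = −(-0.500%) + 1.580 × 5.218% = 8.744%.
On $30,000,000: 0.08744 × $30,000,000 = $2,623,200.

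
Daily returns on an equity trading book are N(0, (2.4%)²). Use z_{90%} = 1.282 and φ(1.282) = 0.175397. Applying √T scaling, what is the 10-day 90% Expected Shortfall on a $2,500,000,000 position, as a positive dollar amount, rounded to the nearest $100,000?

σ_{10d} = 2.4% × √10 = 7.589%.
ES multiplier = φ(z)/(1−α) = 0.175397/0.1 = 1.754.
ES = 7.589% × 1.754 = 13.311%; on $2,500,000,000: $332,775,000.

$332,800,000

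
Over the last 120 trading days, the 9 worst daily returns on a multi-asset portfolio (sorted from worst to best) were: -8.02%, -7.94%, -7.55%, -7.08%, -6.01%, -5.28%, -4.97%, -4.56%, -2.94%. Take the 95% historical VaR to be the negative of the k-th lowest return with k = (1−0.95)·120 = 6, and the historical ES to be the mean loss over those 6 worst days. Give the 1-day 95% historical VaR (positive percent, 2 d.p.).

k = 6; the 6th lowest return is -5.28%, so VaR = 5.28%.

5.28%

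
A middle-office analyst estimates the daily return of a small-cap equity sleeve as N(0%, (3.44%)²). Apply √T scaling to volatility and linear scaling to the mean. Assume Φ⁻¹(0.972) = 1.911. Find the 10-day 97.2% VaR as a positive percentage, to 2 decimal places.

20.79%

σ_{10d} = 3.44% × √10 = 10.878%.
VaR = 1.911 × 10.878% = 20.788%.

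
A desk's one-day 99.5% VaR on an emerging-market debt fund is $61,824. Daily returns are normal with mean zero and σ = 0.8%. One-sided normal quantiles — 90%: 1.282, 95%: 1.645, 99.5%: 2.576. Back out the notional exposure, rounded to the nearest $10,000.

VaR as a fraction of value: z·σ = 2.576 × 0.8% = 2.0608%.
Position = $61,824 / 0.020608 = $3,000,000.

$3,000,000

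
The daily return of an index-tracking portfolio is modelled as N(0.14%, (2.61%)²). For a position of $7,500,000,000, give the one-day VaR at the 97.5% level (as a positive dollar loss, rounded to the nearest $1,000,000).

$373,000,000

At 97.5% one-sided, z = 1.960.
VaR = −μ + z·σ = −(0.14%) + 1.960 × 2.61% = 4.976%.
On $7,500,000,000: 0.04976 × $7,500,000,000 = $373,200,000.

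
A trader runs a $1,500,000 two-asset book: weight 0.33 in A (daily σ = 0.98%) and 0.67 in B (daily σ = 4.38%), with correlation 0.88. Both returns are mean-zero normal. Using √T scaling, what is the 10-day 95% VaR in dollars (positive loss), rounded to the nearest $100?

σ_p = √(0.33²·0.98² + 0.67²·4.38² + 2·0.88·0.33·0.67·0.98·4.38) = 3.223%.
σ_{10d} = 3.223% × √10 = 10.192%.
z(95%) = 1.645.
VaR = 1.645 × 10.192% = 16.766%; on $1,500,000 that is $251,490.

$251,500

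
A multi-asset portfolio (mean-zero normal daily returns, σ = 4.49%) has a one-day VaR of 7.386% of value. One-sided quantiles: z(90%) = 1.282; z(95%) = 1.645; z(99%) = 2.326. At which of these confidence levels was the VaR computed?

95%

Implied z = VaR/σ = 7.386 / 4.49 = 1.645.
This matches z(95%) = 1.645.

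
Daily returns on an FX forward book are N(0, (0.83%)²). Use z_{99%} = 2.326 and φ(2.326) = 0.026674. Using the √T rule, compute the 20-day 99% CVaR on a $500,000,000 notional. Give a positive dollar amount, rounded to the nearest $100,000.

$49,500,000

σ_{20d} = 0.83% × √20 = 3.712%.
ES multiplier = φ(z)/(1−α) = 0.026674/0.01 = 2.667.
ES = 3.712% × 2.667 = 9.900%; on $500,000,000: $49,500,000.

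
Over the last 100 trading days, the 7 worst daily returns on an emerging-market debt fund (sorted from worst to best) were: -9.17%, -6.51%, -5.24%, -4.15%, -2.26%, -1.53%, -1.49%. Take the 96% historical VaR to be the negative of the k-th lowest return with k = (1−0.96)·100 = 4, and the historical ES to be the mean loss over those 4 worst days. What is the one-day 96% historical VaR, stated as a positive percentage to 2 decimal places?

k = 4; the 4th lowest return is -4.15%, so VaR = 4.15%.

4.15%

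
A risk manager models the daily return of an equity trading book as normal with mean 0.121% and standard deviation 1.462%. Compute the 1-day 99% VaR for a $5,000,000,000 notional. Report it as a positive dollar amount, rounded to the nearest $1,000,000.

$164,000,000

At 99% one-sided, z = 2.326.
VaR = −μ + z·σ = −(0.121%) + 2.326 × 1.462% = 3.280%.
On $5,000,000,000: 0.03280 × $5,000,000,000 = $164,000,000.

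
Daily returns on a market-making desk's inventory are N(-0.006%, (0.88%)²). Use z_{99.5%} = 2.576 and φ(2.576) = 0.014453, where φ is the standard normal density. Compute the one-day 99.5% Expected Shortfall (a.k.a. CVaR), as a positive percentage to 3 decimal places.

2.550%

Tail multiplier: φ(z)/(1−α) = 0.014453 / 0.005 = 2.891.
ES = −(-0.006%) + 0.88% × 2.891 = 2.550%.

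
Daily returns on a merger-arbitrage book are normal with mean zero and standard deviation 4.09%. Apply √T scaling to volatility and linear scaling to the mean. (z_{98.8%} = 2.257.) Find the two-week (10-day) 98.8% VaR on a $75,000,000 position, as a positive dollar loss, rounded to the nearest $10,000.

σ_{10d} = 4.09% × √10 = 12.934%.
VaR = 2.257 × 12.934% = 29.192%.
On $75,000,000: 0.29192 × $75,000,000 = $21,894,000.

$21,890,000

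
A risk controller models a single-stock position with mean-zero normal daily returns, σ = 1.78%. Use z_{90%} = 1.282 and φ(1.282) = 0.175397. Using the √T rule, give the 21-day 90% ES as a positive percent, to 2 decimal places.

σ_{21d} = 1.78% × √21 = 8.157%.
ES multiplier = φ(z)/(1−α) = 0.175397/0.1 = 1.754.
ES = 8.157% × 1.754 = 14.307%.

14.31%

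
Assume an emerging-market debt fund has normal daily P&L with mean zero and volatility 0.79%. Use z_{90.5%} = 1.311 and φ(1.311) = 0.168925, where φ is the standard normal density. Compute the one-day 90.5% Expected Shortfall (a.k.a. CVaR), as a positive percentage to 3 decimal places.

Tail multiplier: φ(z)/(1−α) = 0.168925 / 0.095 = 1.778.
ES = 0.79% × 1.778 = 1.405%.

1.405%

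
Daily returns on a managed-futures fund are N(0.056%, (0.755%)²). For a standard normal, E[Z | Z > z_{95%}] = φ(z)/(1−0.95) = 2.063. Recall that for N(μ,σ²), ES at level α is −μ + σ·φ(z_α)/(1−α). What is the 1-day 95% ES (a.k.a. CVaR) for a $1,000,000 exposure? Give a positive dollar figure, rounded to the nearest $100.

$15,000

ES = −(0.056%) + 0.755% × 2.063 = 1.502%.
On $1,000,000: 0.01502 × $1,000,000 = $15,020.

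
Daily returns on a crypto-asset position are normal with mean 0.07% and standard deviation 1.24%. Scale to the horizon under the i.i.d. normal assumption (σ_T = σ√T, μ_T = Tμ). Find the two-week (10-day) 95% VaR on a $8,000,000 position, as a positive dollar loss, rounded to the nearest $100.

At 95%, z = 1.645.
σ_{10d} = 1.24% × √10 = 3.921%; μ_{10d} = 10 × 0.07% = 0.700%.
VaR = −(0.700%) + 1.645 × 3.921% = 5.750%.
On $8,000,000: 0.05750 × $8,000,000 = $460,000.

$460,000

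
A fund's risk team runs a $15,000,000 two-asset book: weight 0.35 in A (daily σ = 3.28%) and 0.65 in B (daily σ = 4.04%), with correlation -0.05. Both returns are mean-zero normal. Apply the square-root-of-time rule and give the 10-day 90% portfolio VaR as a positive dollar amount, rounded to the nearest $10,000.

$1,710,000

σ_p = √(0.35²·3.28² + 0.65²·4.04² + 2·-0.05·0.35·0.65·3.28·4.04) = 2.813%.
σ_{10d} = 2.813% × √10 = 8.895%.
z(90%) = 1.282.
VaR = 1.282 × 8.895% = 11.403%; on $15,000,000 that is $1,710,450.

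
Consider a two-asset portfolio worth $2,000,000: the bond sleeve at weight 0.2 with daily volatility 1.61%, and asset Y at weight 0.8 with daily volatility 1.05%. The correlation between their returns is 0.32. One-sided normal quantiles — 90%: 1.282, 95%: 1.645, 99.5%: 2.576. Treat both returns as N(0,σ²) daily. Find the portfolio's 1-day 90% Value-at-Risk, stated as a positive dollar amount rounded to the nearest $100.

$25,400

σ_p² = 0.2²·1.61² + 0.8²·1.05² + 2·0.32·0.2·0.8·1.61·1.05 = 0.9824 (%²).
σ_p = √0.9824 = 0.991%.
VaR = 1.282 × 0.991% = 1.270%; on $2,000,000 that is $25,400.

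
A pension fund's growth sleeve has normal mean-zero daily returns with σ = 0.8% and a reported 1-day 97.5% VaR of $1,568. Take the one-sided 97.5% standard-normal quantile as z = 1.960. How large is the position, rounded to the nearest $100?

VaR as a fraction of value: z·σ = 1.960 × 0.8% = 1.568%.
Position = $1,568 / 0.01568 = $100,000.

$100,000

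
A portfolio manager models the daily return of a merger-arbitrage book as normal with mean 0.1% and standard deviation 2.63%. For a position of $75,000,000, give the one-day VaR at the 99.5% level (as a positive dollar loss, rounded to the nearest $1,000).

At 99.5% one-sided, z = 2.576.
VaR = −μ + z·σ = −(0.1%) + 2.576 × 2.63% = 6.675%.
On $75,000,000: 0.06675 × $75,000,000 = $5,006,250.

$5,006,000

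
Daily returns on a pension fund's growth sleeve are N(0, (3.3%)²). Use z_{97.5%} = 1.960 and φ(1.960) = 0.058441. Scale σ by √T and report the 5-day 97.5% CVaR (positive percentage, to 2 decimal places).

σ_{5d} = 3.3% × √5 = 7.379%.
ES multiplier = φ(z)/(1−α) = 0.058441/0.025 = 2.338.
ES = 7.379% × 2.338 = 17.252%.

17.25%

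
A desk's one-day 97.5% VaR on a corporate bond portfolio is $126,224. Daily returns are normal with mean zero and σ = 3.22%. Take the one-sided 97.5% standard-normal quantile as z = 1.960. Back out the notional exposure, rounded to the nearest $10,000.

$2,000,000

VaR as a fraction of value: z·σ = 1.960 × 3.22% = 6.3112%.
Position = $126,224 / 0.063112 = $2,000,000.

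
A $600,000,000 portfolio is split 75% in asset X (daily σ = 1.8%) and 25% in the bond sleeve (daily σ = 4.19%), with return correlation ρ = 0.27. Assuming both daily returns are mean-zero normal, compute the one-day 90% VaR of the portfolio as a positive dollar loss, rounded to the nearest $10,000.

σ_p² = 0.75²·1.8² + 0.25²·4.19² + 2·0.27·0.75·0.25·1.8·4.19 = 3.6834 (%²).
σ_p = √3.6834 = 1.919%.
At 90%, z = 1.282.
VaR = 1.282 × 1.919% = 2.460%; on $600,000,000 that is $14,760,000.

$14,760,000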